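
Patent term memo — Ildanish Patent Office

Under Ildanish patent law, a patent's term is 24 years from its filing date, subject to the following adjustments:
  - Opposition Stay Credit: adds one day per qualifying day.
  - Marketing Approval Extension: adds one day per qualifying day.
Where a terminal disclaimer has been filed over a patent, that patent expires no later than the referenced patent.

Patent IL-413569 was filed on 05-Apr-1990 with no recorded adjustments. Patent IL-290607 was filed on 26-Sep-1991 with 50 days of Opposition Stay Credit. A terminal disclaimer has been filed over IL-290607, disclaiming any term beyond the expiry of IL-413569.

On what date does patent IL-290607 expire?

April 5, 2014

Natural term of IL-290607:
  Base: filing + 24 years → 26 September 2015.
  Opposition Stay Credit: +50 days → 15 November 2015.
Expiry of referenced patent IL-413569:
  Base: filing + 24 years → 5 April 2014.
Terminal disclaimer: IL-290607 expires on the earlier of 15 November 2015 and 5 April 2014.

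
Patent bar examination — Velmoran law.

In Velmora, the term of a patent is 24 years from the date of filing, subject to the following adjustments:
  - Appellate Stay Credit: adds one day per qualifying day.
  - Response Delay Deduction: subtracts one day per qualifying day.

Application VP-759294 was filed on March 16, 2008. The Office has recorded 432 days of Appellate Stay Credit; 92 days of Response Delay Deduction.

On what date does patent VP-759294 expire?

Base term: filing date + 24 years → 16 March 2032.
Appellate Stay Credit: +432 days → 22 May 2033.
Response Delay Deduction: −92 days → 19 February 2033.

2033-02-19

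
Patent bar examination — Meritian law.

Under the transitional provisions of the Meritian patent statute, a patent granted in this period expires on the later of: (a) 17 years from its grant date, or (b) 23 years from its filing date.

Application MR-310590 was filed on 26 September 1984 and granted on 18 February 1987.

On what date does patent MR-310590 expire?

(a) grant + 17 years → 18 February 2004.
(b) filing + 23 years → 26 September 2007.
Later of the two: 26 September 2007.

2007-09-26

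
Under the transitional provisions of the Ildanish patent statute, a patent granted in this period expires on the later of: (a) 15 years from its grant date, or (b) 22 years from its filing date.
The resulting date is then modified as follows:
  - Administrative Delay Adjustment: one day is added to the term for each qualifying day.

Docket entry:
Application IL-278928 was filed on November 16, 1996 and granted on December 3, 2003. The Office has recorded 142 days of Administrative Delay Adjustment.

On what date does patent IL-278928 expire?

(a) grant + 15 years → 3 December 2018.
(b) filing + 22 years → 16 November 2018.
Later of the two: 3 December 2018.
Administrative Delay Adjustment: +142 days → 24 April 2019.

2019-04-24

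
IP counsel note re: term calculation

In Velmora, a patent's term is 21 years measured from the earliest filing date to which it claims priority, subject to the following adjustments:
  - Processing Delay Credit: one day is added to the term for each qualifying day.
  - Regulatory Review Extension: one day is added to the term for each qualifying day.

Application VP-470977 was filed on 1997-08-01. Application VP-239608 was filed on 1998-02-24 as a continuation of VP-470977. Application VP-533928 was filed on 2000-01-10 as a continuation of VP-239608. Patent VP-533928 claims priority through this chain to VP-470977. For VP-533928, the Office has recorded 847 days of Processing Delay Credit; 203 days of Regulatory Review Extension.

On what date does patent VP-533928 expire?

Earliest priority filing: 1 August 1997.
Base term: 1 August 1997 + 21 years → 1 August 2018.
Processing Delay Credit: +847 days → 25 November 2020.
Regulatory Review Extension: +203 days → 16 June 2021.

June 16, 2021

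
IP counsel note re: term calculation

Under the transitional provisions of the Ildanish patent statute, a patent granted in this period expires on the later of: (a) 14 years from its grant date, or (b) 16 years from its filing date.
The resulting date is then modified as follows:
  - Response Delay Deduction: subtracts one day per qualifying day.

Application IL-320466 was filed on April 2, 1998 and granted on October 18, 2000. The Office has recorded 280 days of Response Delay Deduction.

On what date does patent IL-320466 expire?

January 11, 2014

(a) grant + 14 years → 18 October 2014.
(b) filing + 16 years → 2 April 2014.
Later of the two: 18 October 2014.
Response Delay Deduction: −280 days → 11 January 2014.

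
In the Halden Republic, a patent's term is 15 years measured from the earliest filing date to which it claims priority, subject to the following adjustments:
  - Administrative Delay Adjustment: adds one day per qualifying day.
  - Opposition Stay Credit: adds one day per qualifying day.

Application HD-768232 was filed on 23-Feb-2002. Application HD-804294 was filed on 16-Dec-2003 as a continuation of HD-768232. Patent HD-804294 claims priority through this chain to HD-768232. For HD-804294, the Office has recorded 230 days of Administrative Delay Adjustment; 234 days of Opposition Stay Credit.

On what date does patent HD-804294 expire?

2018-06-02

Earliest priority filing: 23 February 2002.
Base term: 23 February 2002 + 15 years → 23 February 2017.
Administrative Delay Adjustment: +230 days → 11 October 2017.
Opposition Stay Credit: +234 days → 2 June 2018.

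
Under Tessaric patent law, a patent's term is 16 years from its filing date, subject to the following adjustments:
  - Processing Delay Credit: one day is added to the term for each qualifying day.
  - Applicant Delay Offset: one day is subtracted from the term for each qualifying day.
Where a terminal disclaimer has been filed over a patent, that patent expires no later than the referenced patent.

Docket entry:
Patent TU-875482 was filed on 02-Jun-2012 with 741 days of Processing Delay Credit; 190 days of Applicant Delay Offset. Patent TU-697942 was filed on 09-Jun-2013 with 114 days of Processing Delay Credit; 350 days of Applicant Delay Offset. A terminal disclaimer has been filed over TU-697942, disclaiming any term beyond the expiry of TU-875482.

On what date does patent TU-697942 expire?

October 16, 2028

Natural term of TU-697942:
  Base: filing + 16 years → 9 June 2029.
  Processing Delay Credit: +114 days → 1 October 2029.
  Applicant Delay Offset: −350 days → 16 October 2028.
Expiry of referenced patent TU-875482:
  Base: filing + 16 years → 2 June 2028.
  Processing Delay Credit: +741 days → 13 June 2030.
  Applicant Delay Offset: −190 days → 5 December 2029.
Terminal disclaimer: TU-697942 expires on the earlier of 16 October 2028 and 5 December 2029.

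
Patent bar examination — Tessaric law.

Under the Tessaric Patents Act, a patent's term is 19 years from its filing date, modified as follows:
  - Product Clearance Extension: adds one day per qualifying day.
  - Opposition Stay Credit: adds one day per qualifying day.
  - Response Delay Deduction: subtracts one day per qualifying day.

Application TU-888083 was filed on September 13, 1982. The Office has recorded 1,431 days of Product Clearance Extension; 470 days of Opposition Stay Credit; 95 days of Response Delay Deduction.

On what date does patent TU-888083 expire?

August 24, 2006

Base term: filing date + 19 years → 13 September 2001.
Product Clearance Extension: +1431 days → 14 August 2005.
Opposition Stay Credit: +470 days → 27 November 2006.
Response Delay Deduction: −95 days → 24 August 2006.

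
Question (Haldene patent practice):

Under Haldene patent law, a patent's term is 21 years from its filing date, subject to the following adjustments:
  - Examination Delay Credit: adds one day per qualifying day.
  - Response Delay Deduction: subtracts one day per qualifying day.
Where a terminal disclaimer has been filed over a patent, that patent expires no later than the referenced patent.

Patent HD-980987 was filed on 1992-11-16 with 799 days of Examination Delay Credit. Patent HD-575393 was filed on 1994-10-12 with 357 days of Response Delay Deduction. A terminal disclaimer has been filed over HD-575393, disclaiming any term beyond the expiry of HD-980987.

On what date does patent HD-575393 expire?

2014-10-20

Natural term of HD-575393:
  Base: filing + 21 years → 12 October 2015.
  Response Delay Deduction: −357 days → 20 October 2014.
Expiry of referenced patent HD-980987:
  Base: filing + 21 years → 16 November 2013.
  Examination Delay Credit: +799 days → 24 January 2016.
Terminal disclaimer: HD-575393 expires on the earlier of 20 October 2014 and 24 January 2016.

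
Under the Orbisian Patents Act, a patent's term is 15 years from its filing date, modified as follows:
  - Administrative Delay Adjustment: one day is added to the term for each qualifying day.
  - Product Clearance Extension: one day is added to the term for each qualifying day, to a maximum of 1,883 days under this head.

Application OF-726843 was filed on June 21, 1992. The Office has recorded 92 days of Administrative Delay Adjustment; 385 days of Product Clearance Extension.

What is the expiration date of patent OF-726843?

2008-10-10

Base term: filing date + 15 years → 21 June 2007.
Administrative Delay Adjustment: +92 days → 21 September 2007.
Product Clearance Extension: 385 days (within the 1883-day cap) → +385 days → 10 October 2008.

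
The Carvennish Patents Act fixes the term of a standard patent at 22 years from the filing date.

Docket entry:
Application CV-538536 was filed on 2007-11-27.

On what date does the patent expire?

2029-11-27

Filing date + 22 years → 27 November 2029.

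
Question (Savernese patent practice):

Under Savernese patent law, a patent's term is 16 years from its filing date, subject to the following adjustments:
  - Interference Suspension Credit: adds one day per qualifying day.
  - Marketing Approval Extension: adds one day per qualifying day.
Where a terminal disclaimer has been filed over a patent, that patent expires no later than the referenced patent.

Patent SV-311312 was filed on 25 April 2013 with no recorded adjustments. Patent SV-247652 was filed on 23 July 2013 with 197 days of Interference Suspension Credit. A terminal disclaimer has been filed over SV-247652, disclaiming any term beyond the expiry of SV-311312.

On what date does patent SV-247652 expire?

Natural term of SV-247652:
  Base: filing + 16 years → 23 July 2029.
  Interference Suspension Credit: +197 days → 5 February 2030.
Expiry of referenced patent SV-311312:
  Base: filing + 16 years → 25 April 2029.
Terminal disclaimer: SV-247652 expires on the earlier of 5 February 2030 and 25 April 2029.

April 25, 2029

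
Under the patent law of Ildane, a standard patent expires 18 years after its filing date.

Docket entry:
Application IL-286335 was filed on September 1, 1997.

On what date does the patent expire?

September 1, 2015

Filing date + 18 years → 1 September 2015.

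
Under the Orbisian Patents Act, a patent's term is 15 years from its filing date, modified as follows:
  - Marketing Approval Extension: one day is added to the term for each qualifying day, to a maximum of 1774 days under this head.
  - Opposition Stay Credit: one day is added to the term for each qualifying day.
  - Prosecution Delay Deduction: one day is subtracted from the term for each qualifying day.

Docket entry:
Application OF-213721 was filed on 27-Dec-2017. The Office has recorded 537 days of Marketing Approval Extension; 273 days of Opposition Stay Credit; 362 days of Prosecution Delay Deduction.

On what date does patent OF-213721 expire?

March 20, 2034

Base term: filing date + 15 years → 27 December 2032.
Marketing Approval Extension: 537 days (within the 1774-day cap) → +537 days → 17 June 2034.
Opposition Stay Credit: +273 days → 17 March 2035.
Prosecution Delay Deduction: −362 days → 20 March 2034.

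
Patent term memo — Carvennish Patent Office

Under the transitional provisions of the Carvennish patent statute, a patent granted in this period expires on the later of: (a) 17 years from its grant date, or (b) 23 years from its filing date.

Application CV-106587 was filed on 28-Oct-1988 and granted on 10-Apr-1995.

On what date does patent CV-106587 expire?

April 10, 2012

(a) grant + 17 years → 10 April 2012.
(b) filing + 23 years → 28 October 2011.
Later of the two: 10 April 2012.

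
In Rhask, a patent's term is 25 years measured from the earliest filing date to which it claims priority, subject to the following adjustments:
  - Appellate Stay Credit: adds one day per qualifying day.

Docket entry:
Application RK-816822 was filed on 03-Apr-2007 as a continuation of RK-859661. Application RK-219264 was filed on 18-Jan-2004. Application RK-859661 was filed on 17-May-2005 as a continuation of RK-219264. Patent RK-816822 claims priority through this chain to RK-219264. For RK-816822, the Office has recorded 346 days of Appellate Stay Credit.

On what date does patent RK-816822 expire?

2029-12-30

Earliest priority filing: 18 January 2004.
Base term: 18 January 2004 + 25 years → 18 January 2029.
Appellate Stay Credit: +346 days → 30 December 2029.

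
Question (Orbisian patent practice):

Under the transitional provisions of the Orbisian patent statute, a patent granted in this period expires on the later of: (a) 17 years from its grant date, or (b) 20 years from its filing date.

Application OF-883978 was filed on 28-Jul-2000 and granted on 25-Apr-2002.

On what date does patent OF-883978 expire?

(a) grant + 17 years → 25 April 2019.
(b) filing + 20 years → 28 July 2020.
Later of the two: 28 July 2020.

2020-07-28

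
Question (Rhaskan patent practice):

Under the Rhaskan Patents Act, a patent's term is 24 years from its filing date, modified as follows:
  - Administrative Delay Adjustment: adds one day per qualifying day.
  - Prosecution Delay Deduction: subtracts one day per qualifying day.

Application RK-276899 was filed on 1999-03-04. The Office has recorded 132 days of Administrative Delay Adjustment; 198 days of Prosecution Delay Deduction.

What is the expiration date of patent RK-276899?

2022-12-28

Base term: filing date + 24 years → 4 March 2023.
Administrative Delay Adjustment: +132 days → 14 July 2023.
Prosecution Delay Deduction: −198 days → 28 December 2022.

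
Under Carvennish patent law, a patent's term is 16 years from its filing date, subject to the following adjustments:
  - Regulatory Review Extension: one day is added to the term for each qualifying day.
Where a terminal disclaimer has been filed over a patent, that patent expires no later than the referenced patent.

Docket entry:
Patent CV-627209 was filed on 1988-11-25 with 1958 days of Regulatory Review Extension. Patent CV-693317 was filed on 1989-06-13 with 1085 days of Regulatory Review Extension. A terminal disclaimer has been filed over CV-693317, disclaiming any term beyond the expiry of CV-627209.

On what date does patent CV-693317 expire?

June 2, 2008

Natural term of CV-693317:
  Base: filing + 16 years → 13 June 2005.
  Regulatory Review Extension: +1085 days → 2 June 2008.
Expiry of referenced patent CV-627209:
  Base: filing + 16 years → 25 November 2004.
  Regulatory Review Extension: +1958 days → 6 April 2010.
Terminal disclaimer: CV-693317 expires on the earlier of 2 June 2008 and 6 April 2010.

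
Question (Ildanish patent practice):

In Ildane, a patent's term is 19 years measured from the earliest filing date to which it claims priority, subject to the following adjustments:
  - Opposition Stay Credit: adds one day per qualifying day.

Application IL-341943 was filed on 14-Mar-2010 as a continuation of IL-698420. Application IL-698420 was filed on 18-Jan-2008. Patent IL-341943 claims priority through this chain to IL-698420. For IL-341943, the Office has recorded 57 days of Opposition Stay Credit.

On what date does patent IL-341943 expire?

Earliest priority filing: 18 January 2008.
Base term: 18 January 2008 + 19 years → 18 January 2027.
Opposition Stay Credit: +57 days → 16 March 2027.

2027-03-16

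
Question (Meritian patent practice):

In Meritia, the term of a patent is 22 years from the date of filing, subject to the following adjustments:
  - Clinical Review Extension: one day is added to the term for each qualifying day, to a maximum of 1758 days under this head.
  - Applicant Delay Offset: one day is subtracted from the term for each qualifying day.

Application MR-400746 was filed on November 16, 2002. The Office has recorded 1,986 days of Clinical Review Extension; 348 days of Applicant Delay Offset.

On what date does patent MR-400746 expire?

September 26, 2028

Base term: filing date + 22 years → 16 November 2024.
Clinical Review Extension: 1986 days claimed exceeds the 1758-day cap, so +1758 days → 9 September 2029.
Applicant Delay Offset: −348 days → 26 September 2028.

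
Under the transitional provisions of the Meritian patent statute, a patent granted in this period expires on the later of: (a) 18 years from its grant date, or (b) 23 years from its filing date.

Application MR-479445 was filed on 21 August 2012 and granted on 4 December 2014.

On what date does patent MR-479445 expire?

August 21, 2035

(a) grant + 18 years → 4 December 2032.
(b) filing + 23 years → 21 August 2035.
Later of the two: 21 August 2035.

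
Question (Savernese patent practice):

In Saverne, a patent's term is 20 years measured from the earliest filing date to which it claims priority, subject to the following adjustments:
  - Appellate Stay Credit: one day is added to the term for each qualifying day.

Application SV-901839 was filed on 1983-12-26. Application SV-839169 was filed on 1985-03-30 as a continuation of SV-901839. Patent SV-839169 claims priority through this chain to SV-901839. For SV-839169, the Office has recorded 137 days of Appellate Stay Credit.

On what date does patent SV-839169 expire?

2004-05-11

Earliest priority filing: 26 December 1983.
Base term: 26 December 1983 + 20 years → 26 December 2003.
Appellate Stay Credit: +137 days → 11 May 2004.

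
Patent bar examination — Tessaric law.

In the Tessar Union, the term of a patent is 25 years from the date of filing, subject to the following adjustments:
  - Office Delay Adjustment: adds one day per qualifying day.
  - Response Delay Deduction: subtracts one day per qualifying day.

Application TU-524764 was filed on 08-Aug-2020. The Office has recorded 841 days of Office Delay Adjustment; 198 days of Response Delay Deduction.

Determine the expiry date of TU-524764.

2047-05-13

Base term: filing date + 25 years → 8 August 2045.
Office Delay Adjustment: +841 days → 27 November 2047.
Response Delay Deduction: −198 days → 13 May 2047.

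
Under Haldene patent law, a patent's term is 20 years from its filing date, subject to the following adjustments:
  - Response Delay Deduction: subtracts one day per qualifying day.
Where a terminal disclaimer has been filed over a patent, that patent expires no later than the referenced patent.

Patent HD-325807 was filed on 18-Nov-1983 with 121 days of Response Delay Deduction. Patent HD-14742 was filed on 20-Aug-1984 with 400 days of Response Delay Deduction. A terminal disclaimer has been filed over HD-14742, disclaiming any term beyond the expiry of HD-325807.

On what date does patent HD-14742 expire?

2003-07-17

Natural term of HD-14742:
  Base: filing + 20 years → 20 August 2004.
  Response Delay Deduction: −400 days → 17 July 2003.
Expiry of referenced patent HD-325807:
  Base: filing + 20 years → 18 November 2003.
  Response Delay Deduction: −121 days → 20 July 2003.
Terminal disclaimer: HD-14742 expires on the earlier of 17 July 2003 and 20 July 2003.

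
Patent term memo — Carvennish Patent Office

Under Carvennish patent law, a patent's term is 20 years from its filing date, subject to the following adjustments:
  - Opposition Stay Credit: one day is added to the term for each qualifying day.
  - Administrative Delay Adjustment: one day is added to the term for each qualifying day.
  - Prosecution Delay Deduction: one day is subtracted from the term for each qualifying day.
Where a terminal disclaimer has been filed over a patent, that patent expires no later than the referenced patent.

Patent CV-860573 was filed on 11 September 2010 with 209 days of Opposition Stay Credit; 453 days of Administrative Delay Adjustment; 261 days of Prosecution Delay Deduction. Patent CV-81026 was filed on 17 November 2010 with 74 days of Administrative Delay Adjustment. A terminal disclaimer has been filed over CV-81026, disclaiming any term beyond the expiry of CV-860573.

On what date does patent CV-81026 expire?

January 30, 2031

Natural term of CV-81026:
  Base: filing + 20 years → 17 November 2030.
  Administrative Delay Adjustment: +74 days → 30 January 2031.
Expiry of referenced patent CV-860573:
  Base: filing + 20 years → 11 September 2030.
  Opposition Stay Credit: +209 days → 8 April 2031.
  Administrative Delay Adjustment: +453 days → 4 July 2032.
  Prosecution Delay Deduction: −261 days → 17 October 2031.
Terminal disclaimer: CV-81026 expires on the earlier of 30 January 2031 and 17 October 2031.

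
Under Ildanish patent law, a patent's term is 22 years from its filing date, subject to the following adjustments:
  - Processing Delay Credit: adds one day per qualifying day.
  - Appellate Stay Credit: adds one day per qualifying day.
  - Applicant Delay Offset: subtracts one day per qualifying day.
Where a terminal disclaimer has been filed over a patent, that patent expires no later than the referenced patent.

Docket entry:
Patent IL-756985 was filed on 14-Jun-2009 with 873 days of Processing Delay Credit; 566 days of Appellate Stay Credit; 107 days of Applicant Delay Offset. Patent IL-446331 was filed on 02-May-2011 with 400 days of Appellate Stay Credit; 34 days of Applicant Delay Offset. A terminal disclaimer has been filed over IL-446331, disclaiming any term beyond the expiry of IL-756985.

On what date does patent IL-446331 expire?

Natural term of IL-446331:
  Base: filing + 22 years → 2 May 2033.
  Appellate Stay Credit: +400 days → 6 June 2034.
  Applicant Delay Offset: −34 days → 3 May 2034.
Expiry of referenced patent IL-756985:
  Base: filing + 22 years → 14 June 2031.
  Processing Delay Credit: +873 days → 3 November 2033.
  Appellate Stay Credit: +566 days → 23 May 2035.
  Applicant Delay Offset: −107 days → 5 February 2035.
Terminal disclaimer: IL-446331 expires on the earlier of 3 May 2034 and 5 February 2035.

May 3, 2034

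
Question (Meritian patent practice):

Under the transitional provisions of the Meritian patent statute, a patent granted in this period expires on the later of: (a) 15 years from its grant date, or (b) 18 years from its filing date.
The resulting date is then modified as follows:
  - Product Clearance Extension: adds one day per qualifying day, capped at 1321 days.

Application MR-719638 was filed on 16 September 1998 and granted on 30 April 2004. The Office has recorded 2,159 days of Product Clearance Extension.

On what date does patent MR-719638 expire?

(a) grant + 15 years → 30 April 2019.
(b) filing + 18 years → 16 September 2016.
Later of the two: 30 April 2019.
Product Clearance Extension: 2159 days claimed exceeds the 1321-day cap, so +1321 days → 11 December 2022.

December 11, 2022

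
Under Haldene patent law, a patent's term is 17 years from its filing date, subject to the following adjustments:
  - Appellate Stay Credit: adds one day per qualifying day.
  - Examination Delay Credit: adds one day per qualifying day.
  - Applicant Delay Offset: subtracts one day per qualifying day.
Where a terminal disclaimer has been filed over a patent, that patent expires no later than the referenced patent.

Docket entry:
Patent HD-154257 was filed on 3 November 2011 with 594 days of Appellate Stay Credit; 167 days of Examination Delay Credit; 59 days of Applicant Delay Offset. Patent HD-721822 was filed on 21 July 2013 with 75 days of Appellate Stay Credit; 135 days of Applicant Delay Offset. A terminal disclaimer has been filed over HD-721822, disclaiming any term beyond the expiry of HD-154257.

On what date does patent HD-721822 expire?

2030-05-22

Natural term of HD-721822:
  Base: filing + 17 years → 21 July 2030.
  Appellate Stay Credit: +75 days → 4 October 2030.
  Applicant Delay Offset: −135 days → 22 May 2030.
Expiry of referenced patent HD-154257:
  Base: filing + 17 years → 3 November 2028.
  Appellate Stay Credit: +594 days → 20 June 2030.
  Examination Delay Credit: +167 days → 4 December 2030.
  Applicant Delay Offset: −59 days → 6 October 2030.
Terminal disclaimer: HD-721822 expires on the earlier of 22 May 2030 and 6 October 2030.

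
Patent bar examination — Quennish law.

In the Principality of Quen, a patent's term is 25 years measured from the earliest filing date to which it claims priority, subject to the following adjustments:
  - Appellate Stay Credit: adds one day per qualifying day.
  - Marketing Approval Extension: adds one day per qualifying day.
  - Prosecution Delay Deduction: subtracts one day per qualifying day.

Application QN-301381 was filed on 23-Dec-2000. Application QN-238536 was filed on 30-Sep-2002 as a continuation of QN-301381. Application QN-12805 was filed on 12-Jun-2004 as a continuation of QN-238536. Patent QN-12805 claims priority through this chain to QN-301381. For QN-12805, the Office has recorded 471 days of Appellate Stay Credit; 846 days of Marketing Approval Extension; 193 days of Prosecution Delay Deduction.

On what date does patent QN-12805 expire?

January 20, 2029

Earliest priority filing: 23 December 2000.
Base term: 23 December 2000 + 25 years → 23 December 2025.
Appellate Stay Credit: +471 days → 8 April 2027.
Marketing Approval Extension: +846 days → 1 August 2029.
Prosecution Delay Deduction: −193 days → 20 January 2029.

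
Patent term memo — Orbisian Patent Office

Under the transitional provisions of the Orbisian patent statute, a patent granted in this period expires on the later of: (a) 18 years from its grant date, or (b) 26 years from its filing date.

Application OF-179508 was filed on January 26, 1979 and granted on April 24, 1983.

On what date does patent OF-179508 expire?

(a) grant + 18 years → 24 April 2001.
(b) filing + 26 years → 26 January 2005.
Later of the two: 26 January 2005.

January 26, 2005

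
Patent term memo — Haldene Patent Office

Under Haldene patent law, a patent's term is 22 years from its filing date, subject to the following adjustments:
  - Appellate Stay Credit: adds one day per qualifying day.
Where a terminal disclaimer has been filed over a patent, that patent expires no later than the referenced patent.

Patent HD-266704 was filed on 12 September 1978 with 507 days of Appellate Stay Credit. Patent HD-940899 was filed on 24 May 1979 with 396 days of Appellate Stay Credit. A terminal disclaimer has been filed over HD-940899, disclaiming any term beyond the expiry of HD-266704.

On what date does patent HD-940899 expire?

2002-02-01

Natural term of HD-940899:
  Base: filing + 22 years → 24 May 2001.
  Appellate Stay Credit: +396 days → 24 June 2002.
Expiry of referenced patent HD-266704:
  Base: filing + 22 years → 12 September 2000.
  Appellate Stay Credit: +507 days → 1 February 2002.
Terminal disclaimer: HD-940899 expires on the earlier of 24 June 2002 and 1 February 2002.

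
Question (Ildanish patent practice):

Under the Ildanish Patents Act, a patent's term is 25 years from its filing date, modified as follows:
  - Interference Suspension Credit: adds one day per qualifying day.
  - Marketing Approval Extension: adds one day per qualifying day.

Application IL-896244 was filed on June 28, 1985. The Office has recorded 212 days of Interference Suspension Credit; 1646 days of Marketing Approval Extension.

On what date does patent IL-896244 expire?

Base term: filing date + 25 years → 28 June 2010.
Interference Suspension Credit: +212 days → 26 January 2011.
Marketing Approval Extension: +1646 days → 30 July 2015.

July 30, 2015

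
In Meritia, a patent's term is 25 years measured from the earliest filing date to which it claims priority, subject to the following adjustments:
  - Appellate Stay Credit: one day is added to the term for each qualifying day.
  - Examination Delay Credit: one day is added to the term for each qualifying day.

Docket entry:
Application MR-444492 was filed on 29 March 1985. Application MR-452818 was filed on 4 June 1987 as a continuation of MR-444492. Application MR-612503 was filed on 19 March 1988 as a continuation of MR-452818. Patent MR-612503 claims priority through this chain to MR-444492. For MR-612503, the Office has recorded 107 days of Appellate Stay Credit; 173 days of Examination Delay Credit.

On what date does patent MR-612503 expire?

Earliest priority filing: 29 March 1985.
Base term: 29 March 1985 + 25 years → 29 March 2010.
Appellate Stay Credit: +107 days → 14 July 2010.
Examination Delay Credit: +173 days → 3 January 2011.

2011-01-03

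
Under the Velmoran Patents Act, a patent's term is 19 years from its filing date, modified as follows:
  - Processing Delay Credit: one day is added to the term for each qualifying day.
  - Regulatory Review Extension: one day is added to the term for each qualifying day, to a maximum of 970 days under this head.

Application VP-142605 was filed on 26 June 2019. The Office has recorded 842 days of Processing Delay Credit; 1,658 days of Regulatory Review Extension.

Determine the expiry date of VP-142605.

June 12, 2043

Base term: filing date + 19 years → 26 June 2038.
Processing Delay Credit: +842 days → 15 October 2040.
Regulatory Review Extension: 1658 days claimed exceeds the 970-day cap, so +970 days → 12 June 2043.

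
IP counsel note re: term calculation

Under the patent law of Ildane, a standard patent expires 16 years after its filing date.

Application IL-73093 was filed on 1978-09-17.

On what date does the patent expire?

September 17, 1994

Filing date + 16 years → 17 September 1994.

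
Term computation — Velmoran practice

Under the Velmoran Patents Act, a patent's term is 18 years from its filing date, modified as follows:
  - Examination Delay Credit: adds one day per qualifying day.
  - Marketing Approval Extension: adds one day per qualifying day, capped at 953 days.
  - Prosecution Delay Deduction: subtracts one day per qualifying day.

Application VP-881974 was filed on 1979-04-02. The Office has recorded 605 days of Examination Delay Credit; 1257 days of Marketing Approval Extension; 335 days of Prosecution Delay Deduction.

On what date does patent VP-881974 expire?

Base term: filing date + 18 years → 2 April 1997.
Examination Delay Credit: +605 days → 28 November 1998.
Marketing Approval Extension: 1257 days claimed exceeds the 953-day cap, so +953 days → 8 July 2001.
Prosecution Delay Deduction: −335 days → 7 August 2000.

2000-08-07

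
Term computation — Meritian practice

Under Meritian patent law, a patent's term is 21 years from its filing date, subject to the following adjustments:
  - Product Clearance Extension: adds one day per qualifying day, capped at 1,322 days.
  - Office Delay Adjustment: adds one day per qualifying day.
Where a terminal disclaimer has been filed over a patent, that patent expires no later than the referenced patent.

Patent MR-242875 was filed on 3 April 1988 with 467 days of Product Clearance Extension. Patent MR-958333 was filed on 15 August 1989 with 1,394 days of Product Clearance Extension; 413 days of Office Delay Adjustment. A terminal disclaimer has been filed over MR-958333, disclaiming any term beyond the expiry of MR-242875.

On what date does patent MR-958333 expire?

2010-07-14

Natural term of MR-958333:
  Base: filing + 21 years → 15 August 2010.
  Product Clearance Extension: 1394 days claimed exceeds the 1322-day cap, so +1322 days → 29 March 2014.
  Office Delay Adjustment: +413 days → 16 May 2015.
Expiry of referenced patent MR-242875:
  Base: filing + 21 years → 3 April 2009.
  Product Clearance Extension: 467 days (within the 1322-day cap) → +467 days → 14 July 2010.
Terminal disclaimer: MR-958333 expires on the earlier of 16 May 2015 and 14 July 2010.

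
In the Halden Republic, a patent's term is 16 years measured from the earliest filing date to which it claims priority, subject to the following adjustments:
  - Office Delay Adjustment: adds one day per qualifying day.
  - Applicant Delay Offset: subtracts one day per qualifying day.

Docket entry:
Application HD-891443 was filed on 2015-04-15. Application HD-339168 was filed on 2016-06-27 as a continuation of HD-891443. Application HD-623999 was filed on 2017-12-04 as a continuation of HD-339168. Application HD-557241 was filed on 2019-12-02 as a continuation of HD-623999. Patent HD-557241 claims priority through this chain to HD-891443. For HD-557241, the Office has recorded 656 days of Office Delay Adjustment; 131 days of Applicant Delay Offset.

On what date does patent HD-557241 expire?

2032-09-21

Earliest priority filing: 15 April 2015.
Base term: 15 April 2015 + 16 years → 15 April 2031.
Office Delay Adjustment: +656 days → 30 January 2033.
Applicant Delay Offset: −131 days → 21 September 2032.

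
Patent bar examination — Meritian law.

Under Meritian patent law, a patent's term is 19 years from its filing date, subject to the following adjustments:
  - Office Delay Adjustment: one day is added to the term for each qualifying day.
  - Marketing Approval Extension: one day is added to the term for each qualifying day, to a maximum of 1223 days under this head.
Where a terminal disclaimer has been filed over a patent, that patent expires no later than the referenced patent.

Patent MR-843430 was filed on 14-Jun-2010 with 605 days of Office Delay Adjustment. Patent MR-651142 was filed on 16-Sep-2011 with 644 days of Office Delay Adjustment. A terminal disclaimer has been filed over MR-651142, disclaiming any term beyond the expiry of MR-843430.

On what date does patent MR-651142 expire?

February 9, 2031

Natural term of MR-651142:
  Base: filing + 19 years → 16 September 2030.
  Office Delay Adjustment: +644 days → 21 June 2032.
Expiry of referenced patent MR-843430:
  Base: filing + 19 years → 14 June 2029.
  Office Delay Adjustment: +605 days → 9 February 2031.
Terminal disclaimer: MR-651142 expires on the earlier of 21 June 2032 and 9 February 2031.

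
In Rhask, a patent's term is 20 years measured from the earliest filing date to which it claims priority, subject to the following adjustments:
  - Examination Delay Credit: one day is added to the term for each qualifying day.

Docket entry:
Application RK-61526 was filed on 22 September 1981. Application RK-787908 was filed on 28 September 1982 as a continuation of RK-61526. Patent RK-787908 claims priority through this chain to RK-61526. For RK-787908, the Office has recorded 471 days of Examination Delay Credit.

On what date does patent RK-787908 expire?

2003-01-06

Earliest priority filing: 22 September 1981.
Base term: 22 September 1981 + 20 years → 22 September 2001.
Examination Delay Credit: +471 days → 6 January 2003.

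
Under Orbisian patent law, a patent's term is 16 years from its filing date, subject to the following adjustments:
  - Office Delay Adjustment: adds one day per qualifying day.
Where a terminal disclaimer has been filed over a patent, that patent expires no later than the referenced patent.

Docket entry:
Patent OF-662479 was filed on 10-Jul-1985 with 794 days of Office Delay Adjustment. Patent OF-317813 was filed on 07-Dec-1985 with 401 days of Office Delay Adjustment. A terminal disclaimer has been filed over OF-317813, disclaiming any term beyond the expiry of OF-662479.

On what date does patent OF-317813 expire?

Natural term of OF-317813:
  Base: filing + 16 years → 7 December 2001.
  Office Delay Adjustment: +401 days → 12 January 2003.
Expiry of referenced patent OF-662479:
  Base: filing + 16 years → 10 July 2001.
  Office Delay Adjustment: +794 days → 12 September 2003.
Terminal disclaimer: OF-317813 expires on the earlier of 12 January 2003 and 12 September 2003.

2003-01-12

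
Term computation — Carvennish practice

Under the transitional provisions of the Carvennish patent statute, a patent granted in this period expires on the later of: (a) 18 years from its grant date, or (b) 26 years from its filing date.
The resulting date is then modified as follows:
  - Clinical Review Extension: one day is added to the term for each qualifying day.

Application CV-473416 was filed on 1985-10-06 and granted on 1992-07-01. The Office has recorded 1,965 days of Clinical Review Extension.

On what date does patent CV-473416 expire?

(a) grant + 18 years → 1 July 2010.
(b) filing + 26 years → 6 October 2011.
Later of the two: 6 October 2011.
Clinical Review Extension: +1965 days → 21 February 2017.

February 21, 2017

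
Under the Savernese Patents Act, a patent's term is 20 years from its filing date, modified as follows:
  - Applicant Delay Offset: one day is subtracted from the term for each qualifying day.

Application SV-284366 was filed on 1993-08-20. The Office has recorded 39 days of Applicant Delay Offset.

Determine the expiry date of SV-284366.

Base term: filing date + 20 years → 20 August 2013.
Applicant Delay Offset: −39 days → 12 July 2013.

2013-07-12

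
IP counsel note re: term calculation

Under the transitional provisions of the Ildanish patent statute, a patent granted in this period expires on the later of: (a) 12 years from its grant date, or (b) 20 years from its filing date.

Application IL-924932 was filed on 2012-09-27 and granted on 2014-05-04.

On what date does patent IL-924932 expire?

2032-09-27

(a) grant + 12 years → 4 May 2026.
(b) filing + 20 years → 27 September 2032.
Later of the two: 27 September 2032.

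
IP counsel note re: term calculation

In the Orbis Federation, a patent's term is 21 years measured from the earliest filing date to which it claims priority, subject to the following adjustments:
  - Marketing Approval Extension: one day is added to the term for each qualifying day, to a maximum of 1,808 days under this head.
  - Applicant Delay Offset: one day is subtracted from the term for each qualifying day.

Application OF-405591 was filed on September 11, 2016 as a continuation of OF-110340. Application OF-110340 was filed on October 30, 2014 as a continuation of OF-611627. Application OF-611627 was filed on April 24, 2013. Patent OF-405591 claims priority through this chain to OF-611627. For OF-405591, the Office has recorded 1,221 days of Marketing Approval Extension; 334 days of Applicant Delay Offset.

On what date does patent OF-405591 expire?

Earliest priority filing: 24 April 2013.
Base term: 24 April 2013 + 21 years → 24 April 2034.
Marketing Approval Extension: 1221 days (within the 1808-day cap) → +1221 days → 27 August 2037.
Applicant Delay Offset: −334 days → 27 September 2036.

2036-09-27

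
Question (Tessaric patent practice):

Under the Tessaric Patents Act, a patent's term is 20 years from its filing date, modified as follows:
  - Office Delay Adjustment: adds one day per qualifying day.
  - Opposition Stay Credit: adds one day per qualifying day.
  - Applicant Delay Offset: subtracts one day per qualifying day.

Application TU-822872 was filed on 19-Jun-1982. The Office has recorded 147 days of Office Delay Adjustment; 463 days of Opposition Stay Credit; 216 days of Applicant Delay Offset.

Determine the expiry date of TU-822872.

July 18, 2003

Base term: filing date + 20 years → 19 June 2002.
Office Delay Adjustment: +147 days → 13 November 2002.
Opposition Stay Credit: +463 days → 19 February 2004.
Applicant Delay Offset: −216 days → 18 July 2003.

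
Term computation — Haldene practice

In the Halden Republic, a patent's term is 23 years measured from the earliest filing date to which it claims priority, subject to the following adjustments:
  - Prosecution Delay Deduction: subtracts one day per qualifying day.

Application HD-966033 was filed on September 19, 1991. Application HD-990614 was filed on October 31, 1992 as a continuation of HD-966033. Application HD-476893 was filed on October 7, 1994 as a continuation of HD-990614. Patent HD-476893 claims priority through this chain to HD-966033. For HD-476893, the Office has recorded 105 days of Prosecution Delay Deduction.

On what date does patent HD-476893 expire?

Earliest priority filing: 19 September 1991.
Base term: 19 September 1991 + 23 years → 19 September 2014.
Prosecution Delay Deduction: −105 days → 6 June 2014.

June 6, 2014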